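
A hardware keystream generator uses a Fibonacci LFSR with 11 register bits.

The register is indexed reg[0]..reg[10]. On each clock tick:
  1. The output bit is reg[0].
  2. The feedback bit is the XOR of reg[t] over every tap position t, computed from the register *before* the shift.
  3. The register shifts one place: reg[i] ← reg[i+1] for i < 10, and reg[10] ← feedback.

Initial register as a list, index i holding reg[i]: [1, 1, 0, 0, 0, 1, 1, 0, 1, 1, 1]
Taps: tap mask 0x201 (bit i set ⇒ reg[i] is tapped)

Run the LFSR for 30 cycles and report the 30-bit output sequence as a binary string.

110001101110000011100101010011

tick  register→output (feedback)
  0  11000110111→1 (0)
  1  10001101110→1 (0)
  2  00011011100→0 (0)
  3  00110111000→0 (0)
  4  01101110000→0 (0)
  5  11011100000→1 (1)
  6  10111000001→1 (1)
  7  01110000011→0 (1)
  8  11100000111→1 (0)
  9  11000001110→1 (0)
 10  10000011100→1 (1)
 11  00000111001→0 (0)
 12  00001110010→0 (1)
 13  00011100101→0 (0)
 14  00111001010→0 (1)
 15  01110010101→0 (0)
 16  11100101010→1 (0)
 17  11001010100→1 (1)
 18  10010101001→1 (1)
 19  00101010011→0 (1)
 20  01010100111→0 (1)
 21  10101001111→1 (0)
 22  01010011110→0 (1)
 23  10100111101→1 (1)
 24  01001111011→0 (1)
 25  10011110111→1 (0)
 26  00111101110→0 (1)
 27  01111011101→0 (0)
 28  11110111010→1 (0)
 29  11101110100→1 (1)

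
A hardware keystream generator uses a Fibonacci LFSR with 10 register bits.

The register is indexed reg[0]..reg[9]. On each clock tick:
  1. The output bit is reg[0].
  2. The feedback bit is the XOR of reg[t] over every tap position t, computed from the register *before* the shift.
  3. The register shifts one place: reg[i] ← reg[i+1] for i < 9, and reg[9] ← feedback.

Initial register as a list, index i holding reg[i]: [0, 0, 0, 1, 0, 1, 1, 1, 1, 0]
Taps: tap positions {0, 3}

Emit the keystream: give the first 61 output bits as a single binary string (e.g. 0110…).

0001011110101010101111111101000001010100101111000101011110111

tick  register→output (feedback)
  0  0001011110→0 (1)
  1  0010111101→0 (0)
  2  0101111010→0 (1)
  3  1011110101→1 (0)
  4  0111101010→0 (1)
  5  1111010101→1 (0)
  6  1110101010→1 (1)
  7  1101010101→1 (0)
  8  1010101010→1 (1)
  9  0101010101→0 (1)
 10  1010101011→1 (1)
 11  0101010111→0 (1)
 12  1010101111→1 (1)
 13  0101011111→0 (1)
 14  1010111111→1 (1)
 15  0101111111→0 (1)
 16  1011111111→1 (0)
 17  0111111110→0 (1)
 18  1111111101→1 (0)
 19  1111111010→1 (0)
 20  1111110100→1 (0)
 21  1111101000→1 (0)
 22  1111010000→1 (0)
 23  1110100000→1 (1)
 24  1101000001→1 (0)
 25  1010000010→1 (1)
 26  0100000101→0 (0)
 27  1000001010→1 (1)
 28  0000010101→0 (0)
 29  0000101010→0 (0)
 30  0001010100→0 (1)
 31  0010101001→0 (0)
 32  0101010010→0 (1)
 33  1010100101→1 (1)
 34  0101001011→0 (1)
 35  1010010111→1 (1)
 36  0100101111→0 (0)
 37  1001011110→1 (0)
 38  0010111100→0 (0)
 39  0101111000→0 (1)
 40  1011110001→1 (0)
 41  0111100010→0 (1)
 42  1111000101→1 (0)
 43  1110001010→1 (1)
 44  1100010101→1 (1)
 45  1000101011→1 (1)
 46  0001010111→0 (1)
 47  0010101111→0 (0)
 48  0101011110→0 (1)
 49  1010111101→1 (1)
 50  0101111011→0 (1)
 51  1011110111→1 (0)
 52  0111101110→0 (1)
 53  1111011101→1 (0)
 54  1110111010→1 (1)
 55  1101110101→1 (0)
 56  1011101010→1 (0)
 57  0111010100→0 (1)
 58  1110101001→1 (1)
 59  1101010011→1 (0)
 60  1010100110→1 (1)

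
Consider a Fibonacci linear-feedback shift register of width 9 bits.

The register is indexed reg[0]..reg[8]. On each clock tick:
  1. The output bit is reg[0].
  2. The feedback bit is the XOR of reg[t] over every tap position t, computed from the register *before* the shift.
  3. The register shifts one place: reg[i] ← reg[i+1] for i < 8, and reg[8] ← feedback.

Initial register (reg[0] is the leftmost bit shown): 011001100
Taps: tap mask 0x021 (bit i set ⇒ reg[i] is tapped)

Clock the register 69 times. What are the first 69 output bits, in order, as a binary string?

step | reg (before) | out | fb
   0 | 011001100 | 0 | 1
   1 | 110011001 | 1 | 0
   2 | 100110010 | 1 | 1
   3 | 001100101 | 0 | 0
   4 | 011001010 | 0 | 1
   5 | 110010101 | 1 | 1
   6 | 100101011 | 1 | 0
   7 | 001010110 | 0 | 0
   8 | 010101100 | 0 | 1
   9 | 101011001 | 1 | 0
  10 | 010110010 | 0 | 0
  11 | 101100100 | 1 | 1
  12 | 011001001 | 0 | 1
  13 | 110010011 | 1 | 1
  14 | 100100111 | 1 | 1
  15 | 001001111 | 0 | 1
  16 | 010011111 | 0 | 1
  17 | 100111111 | 1 | 0
  18 | 001111110 | 0 | 1
  19 | 011111101 | 0 | 1
  20 | 111111011 | 1 | 0
  21 | 111110110 | 1 | 1
  22 | 111101101 | 1 | 0
  23 | 111011010 | 1 | 0
  24 | 110110100 | 1 | 1
  25 | 101101001 | 1 | 0
  26 | 011010010 | 0 | 0
  27 | 110100100 | 1 | 1
  28 | 101001001 | 1 | 0
  29 | 010010010 | 0 | 0
  30 | 100100100 | 1 | 1
  31 | 001001001 | 0 | 1
  32 | 010010011 | 0 | 0
  33 | 100100110 | 1 | 1
  34 | 001001101 | 0 | 1
  35 | 010011011 | 0 | 1
  36 | 100110111 | 1 | 1
  37 | 001101111 | 0 | 1
  38 | 011011111 | 0 | 1
  39 | 110111111 | 1 | 0
  40 | 101111110 | 1 | 0
  41 | 011111100 | 0 | 1
  42 | 111111001 | 1 | 0
  43 | 111110010 | 1 | 1
  44 | 111100101 | 1 | 1
  45 | 111001011 | 1 | 0
  46 | 110010110 | 1 | 1
  47 | 100101101 | 1 | 0
  48 | 001011010 | 0 | 1
  49 | 010110101 | 0 | 0
  50 | 101101010 | 1 | 0
  51 | 011010100 | 0 | 0
  52 | 110101000 | 1 | 0
  53 | 101010000 | 1 | 1
  54 | 010100001 | 0 | 0
  55 | 101000010 | 1 | 1
  56 | 010000101 | 0 | 0
  57 | 100001010 | 1 | 0
  58 | 000010100 | 0 | 0
  59 | 000101000 | 0 | 1
  60 | 001010001 | 0 | 0
  61 | 010100010 | 0 | 0
  62 | 101000100 | 1 | 1
  63 | 010001001 | 0 | 1
  64 | 100010011 | 1 | 1
  65 | 000100111 | 0 | 0
  66 | 001001110 | 0 | 1
  67 | 010011101 | 0 | 1
  68 | 100111011 | 1 | 0

011001100101011001001111110110100100100110111111001011010100001010001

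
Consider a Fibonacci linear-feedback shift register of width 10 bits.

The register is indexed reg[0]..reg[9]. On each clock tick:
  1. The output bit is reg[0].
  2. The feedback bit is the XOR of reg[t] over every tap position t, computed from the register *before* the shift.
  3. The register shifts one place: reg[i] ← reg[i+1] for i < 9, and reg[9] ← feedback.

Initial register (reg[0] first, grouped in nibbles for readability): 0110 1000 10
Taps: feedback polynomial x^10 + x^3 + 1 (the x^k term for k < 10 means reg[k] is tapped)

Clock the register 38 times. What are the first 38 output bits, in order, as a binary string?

01101000100010110011010010100100011000

k : reg_k → out_k, fb_k
0: 0110100010 → 0, fb=0
1: 1101000100 → 1, fb=0
2: 1010001000 → 1, fb=1
3: 0100010001 → 0, fb=0
4: 1000100010 → 1, fb=1
5: 0001000101 → 0, fb=1
6: 0010001011 → 0, fb=0
7: 0100010110 → 0, fb=0
8: 1000101100 → 1, fb=1
9: 0001011001 → 0, fb=1
10: 0010110011 → 0, fb=0
11: 0101100110 → 0, fb=1
12: 1011001101 → 1, fb=0
13: 0110011010 → 0, fb=0
14: 1100110100 → 1, fb=1
15: 1001101001 → 1, fb=0
16: 0011010010 → 0, fb=1
17: 0110100101 → 0, fb=0
18: 1101001010 → 1, fb=0
19: 1010010100 → 1, fb=1
20: 0100101001 → 0, fb=0
21: 1001010010 → 1, fb=0
22: 0010100100 → 0, fb=0
23: 0101001000 → 0, fb=1
24: 1010010001 → 1, fb=1
25: 0100100011 → 0, fb=0
26: 1001000110 → 1, fb=0
27: 0010001100 → 0, fb=0
28: 0100011000 → 0, fb=0
29: 1000110000 → 1, fb=1
30: 0001100001 → 0, fb=1
31: 0011000011 → 0, fb=1
32: 0110000111 → 0, fb=0
33: 1100001110 → 1, fb=1
34: 1000011101 → 1, fb=1
35: 0000111011 → 0, fb=0
36: 0001110110 → 0, fb=1
37: 0011101101 → 0, fb=1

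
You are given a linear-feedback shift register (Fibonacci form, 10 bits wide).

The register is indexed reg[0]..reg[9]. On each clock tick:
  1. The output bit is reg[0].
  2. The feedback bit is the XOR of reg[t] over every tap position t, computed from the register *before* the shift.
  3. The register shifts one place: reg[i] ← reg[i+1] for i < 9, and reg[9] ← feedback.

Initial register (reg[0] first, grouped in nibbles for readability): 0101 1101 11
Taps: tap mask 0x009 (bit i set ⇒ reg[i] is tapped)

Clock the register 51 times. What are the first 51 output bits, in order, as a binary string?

tick  register→output (feedback)
  0  0101110111→0 (1)
  1  1011101111→1 (0)
  2  0111011110→0 (1)
  3  1110111101→1 (1)
  4  1101111011→1 (0)
  5  1011110110→1 (0)
  6  0111101100→0 (1)
  7  1111011001→1 (0)
  8  1110110010→1 (1)
  9  1101100101→1 (0)
 10  1011001010→1 (0)
 11  0110010100→0 (0)
 12  1100101000→1 (1)
 13  1001010001→1 (0)
 14  0010100010→0 (0)
 15  0101000100→0 (1)
 16  1010001001→1 (1)
 17  0100010011→0 (0)
 18  1000100110→1 (1)
 19  0001001101→0 (1)
 20  0010011011→0 (0)
 21  0100110110→0 (0)
 22  1001101100→1 (0)
 23  0011011000→0 (1)
 24  0110110001→0 (0)
 25  1101100010→1 (0)
 26  1011000100→1 (0)
 27  0110001000→0 (0)
 28  1100010000→1 (1)
 29  1000100001→1 (1)
 30  0001000011→0 (1)
 31  0010000111→0 (0)
 32  0100001110→0 (0)
 33  1000011100→1 (1)
 34  0000111001→0 (0)
 35  0001110010→0 (1)
 36  0011100101→0 (1)
 37  0111001011→0 (1)
 38  1110010111→1 (1)
 39  1100101111→1 (1)
 40  1001011111→1 (0)
 41  0010111110→0 (0)
 42  0101111100→0 (1)
 43  1011111001→1 (0)
 44  0111110010→0 (1)
 45  1111100101→1 (0)
 46  1111001010→1 (0)
 47  1110010100→1 (1)
 48  1100101001→1 (1)
 49  1001010011→1 (0)
 50  0010100110→0 (0)

010111011110110010100010011011000100001110010111110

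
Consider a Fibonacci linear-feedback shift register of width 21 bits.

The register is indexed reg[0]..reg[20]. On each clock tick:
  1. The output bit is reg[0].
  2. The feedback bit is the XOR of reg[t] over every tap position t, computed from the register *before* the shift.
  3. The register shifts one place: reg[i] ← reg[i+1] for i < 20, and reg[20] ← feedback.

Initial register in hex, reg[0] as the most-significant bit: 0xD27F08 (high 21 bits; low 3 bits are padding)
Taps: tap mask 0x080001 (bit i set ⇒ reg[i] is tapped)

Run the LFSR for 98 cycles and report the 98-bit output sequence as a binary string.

11010010011111110000110111101001100111111000110001011010011001010010100011101001011101000101001110

step | reg (before) | out | fb
   0 | 110100100111111100001 | 1 | 1
   1 | 101001001111111000011 | 1 | 0
   2 | 010010011111110000110 | 0 | 1
   3 | 100100111111100001101 | 1 | 1
   4 | 001001111111000011011 | 0 | 1
   5 | 010011111110000110111 | 0 | 1
   6 | 100111111100001101111 | 1 | 0
   7 | 001111111000011011110 | 0 | 1
   8 | 011111110000110111101 | 0 | 0
   9 | 111111100001101111010 | 1 | 0
  10 | 111111000011011110100 | 1 | 1
  11 | 111110000110111101001 | 1 | 1
  12 | 111100001101111010011 | 1 | 0
  13 | 111000011011110100110 | 1 | 0
  14 | 110000110111101001100 | 1 | 1
  15 | 100001101111010011001 | 1 | 1
  16 | 000011011110100110011 | 0 | 1
  17 | 000110111101001100111 | 0 | 1
  18 | 001101111010011001111 | 0 | 1
  19 | 011011110100110011111 | 0 | 1
  20 | 110111101001100111111 | 1 | 0
  21 | 101111010011001111110 | 1 | 0
  22 | 011110100110011111100 | 0 | 0
  23 | 111101001100111111000 | 1 | 1
  24 | 111010011001111110001 | 1 | 1
  25 | 110100110011111100011 | 1 | 0
  26 | 101001100111111000110 | 1 | 0
  27 | 010011001111110001100 | 0 | 0
  28 | 100110011111100011000 | 1 | 1
  29 | 001100111111000110001 | 0 | 0
  30 | 011001111110001100010 | 0 | 1
  31 | 110011111100011000101 | 1 | 1
  32 | 100111111000110001011 | 1 | 0
  33 | 001111110001100010110 | 0 | 1
  34 | 011111100011000101101 | 0 | 0
  35 | 111111000110001011010 | 1 | 0
  36 | 111110001100010110100 | 1 | 1
  37 | 111100011000101101001 | 1 | 1
  38 | 111000110001011010011 | 1 | 0
  39 | 110001100010110100110 | 1 | 0
  40 | 100011000101101001100 | 1 | 1
  41 | 000110001011010011001 | 0 | 0
  42 | 001100010110100110010 | 0 | 1
  43 | 011000101101001100101 | 0 | 0
  44 | 110001011010011001010 | 1 | 0
  45 | 100010110100110010100 | 1 | 1
  46 | 000101101001100101001 | 0 | 0
  47 | 001011010011001010010 | 0 | 1
  48 | 010110100110010100101 | 0 | 0
  49 | 101101001100101001010 | 1 | 0
  50 | 011010011001010010100 | 0 | 0
  51 | 110100110010100101000 | 1 | 1
  52 | 101001100101001010001 | 1 | 1
  53 | 010011001010010100011 | 0 | 1
  54 | 100110010100101000111 | 1 | 0
  55 | 001100101001010001110 | 0 | 1
  56 | 011001010010100011101 | 0 | 0
  57 | 110010100101000111010 | 1 | 0
  58 | 100101001010001110100 | 1 | 1
  59 | 001010010100011101001 | 0 | 0
  60 | 010100101000111010010 | 0 | 1
  61 | 101001010001110100101 | 1 | 1
  62 | 010010100011101001011 | 0 | 1
  63 | 100101000111010010111 | 1 | 0
  64 | 001010001110100101110 | 0 | 1
  65 | 010100011101001011101 | 0 | 0
  66 | 101000111010010111010 | 1 | 0
  67 | 010001110100101110100 | 0 | 0
  68 | 100011101001011101000 | 1 | 1
  69 | 000111010010111010001 | 0 | 0
  70 | 001110100101110100010 | 0 | 1
  71 | 011101001011101000101 | 0 | 0
  72 | 111010010111010001010 | 1 | 0
  73 | 110100101110100010100 | 1 | 1
  74 | 101001011101000101001 | 1 | 1
  75 | 010010111010001010011 | 0 | 1
  76 | 100101110100010100111 | 1 | 0
  77 | 001011101000101001110 | 0 | 1
  78 | 010111010001010011101 | 0 | 0
  79 | 101110100010100111010 | 1 | 0
  80 | 011101000101001110100 | 0 | 0
  81 | 111010001010011101000 | 1 | 1
  82 | 110100010100111010001 | 1 | 1
  83 | 101000101001110100011 | 1 | 0
  84 | 010001010011101000110 | 0 | 1
  85 | 100010100111010001101 | 1 | 1
  86 | 000101001110100011011 | 0 | 1
  87 | 001010011101000110111 | 0 | 1
  88 | 010100111010001101111 | 0 | 1
  89 | 101001110100011011111 | 1 | 0
  90 | 010011101000110111110 | 0 | 1
  91 | 100111010001101111101 | 1 | 1
  92 | 001110100011011111011 | 0 | 1
  93 | 011101000110111110111 | 0 | 1
  94 | 111010001101111101111 | 1 | 0
  95 | 110100011011111011110 | 1 | 0
  96 | 101000110111110111100 | 1 | 1
  97 | 010001101111101111001 | 0 | 0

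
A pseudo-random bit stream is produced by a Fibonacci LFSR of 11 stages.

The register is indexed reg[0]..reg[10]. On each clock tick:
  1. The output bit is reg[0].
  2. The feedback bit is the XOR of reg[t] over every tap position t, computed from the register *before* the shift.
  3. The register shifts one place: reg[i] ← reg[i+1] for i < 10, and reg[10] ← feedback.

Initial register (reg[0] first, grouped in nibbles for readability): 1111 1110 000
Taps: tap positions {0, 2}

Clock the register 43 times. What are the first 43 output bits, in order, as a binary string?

step | reg (before) | out | fb
   0 | 11111110000 | 1 | 0
   1 | 11111100000 | 1 | 0
   2 | 11111000000 | 1 | 0
   3 | 11110000000 | 1 | 0
   4 | 11100000000 | 1 | 0
   5 | 11000000000 | 1 | 1
   6 | 10000000001 | 1 | 1
   7 | 00000000011 | 0 | 0
   8 | 00000000110 | 0 | 0
   9 | 00000001100 | 0 | 0
  10 | 00000011000 | 0 | 0
  11 | 00000110000 | 0 | 0
  12 | 00001100000 | 0 | 0
  13 | 00011000000 | 0 | 0
  14 | 00110000000 | 0 | 1
  15 | 01100000001 | 0 | 1
  16 | 11000000011 | 1 | 1
  17 | 10000000111 | 1 | 1
  18 | 00000001111 | 0 | 0
  19 | 00000011110 | 0 | 0
  20 | 00000111100 | 0 | 0
  21 | 00001111000 | 0 | 0
  22 | 00011110000 | 0 | 0
  23 | 00111100000 | 0 | 1
  24 | 01111000001 | 0 | 1
  25 | 11110000011 | 1 | 0
  26 | 11100000110 | 1 | 0
  27 | 11000001100 | 1 | 1
  28 | 10000011001 | 1 | 1
  29 | 00000110011 | 0 | 0
  30 | 00001100110 | 0 | 0
  31 | 00011001100 | 0 | 0
  32 | 00110011000 | 0 | 1
  33 | 01100110001 | 0 | 1
  34 | 11001100011 | 1 | 1
  35 | 10011000111 | 1 | 1
  36 | 00110001111 | 0 | 1
  37 | 01100011111 | 0 | 1
  38 | 11000111111 | 1 | 1
  39 | 10001111111 | 1 | 1
  40 | 00011111111 | 0 | 0
  41 | 00111111110 | 0 | 1
  42 | 01111111101 | 0 | 1

1111111000000000110000000111100000110011000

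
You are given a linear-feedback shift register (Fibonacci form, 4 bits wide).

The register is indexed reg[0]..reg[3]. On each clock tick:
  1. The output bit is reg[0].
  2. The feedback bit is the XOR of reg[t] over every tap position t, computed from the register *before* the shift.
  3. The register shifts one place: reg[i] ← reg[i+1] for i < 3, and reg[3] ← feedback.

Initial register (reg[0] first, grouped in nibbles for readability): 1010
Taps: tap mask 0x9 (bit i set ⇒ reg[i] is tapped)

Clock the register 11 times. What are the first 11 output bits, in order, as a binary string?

tick  register→output (feedback)
  0  1010→1 (1)
  1  0101→0 (1)
  2  1011→1 (0)
  3  0110→0 (0)
  4  1100→1 (1)
  5  1001→1 (0)
  6  0010→0 (0)
  7  0100→0 (0)
  8  1000→1 (1)
  9  0001→0 (1)
 10  0011→0 (1)

10101100100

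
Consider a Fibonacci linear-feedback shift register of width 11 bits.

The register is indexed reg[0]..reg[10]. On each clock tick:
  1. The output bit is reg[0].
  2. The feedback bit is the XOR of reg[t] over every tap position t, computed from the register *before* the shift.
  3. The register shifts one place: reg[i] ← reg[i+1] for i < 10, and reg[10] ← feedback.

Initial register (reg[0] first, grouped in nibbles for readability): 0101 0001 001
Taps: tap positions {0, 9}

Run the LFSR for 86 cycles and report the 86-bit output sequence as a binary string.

tick  register→output (feedback)
  0  01010001001→0 (0)
  1  10100010010→1 (0)
  2  01000100100→0 (0)
  3  10001001000→1 (1)
  4  00010010001→0 (0)
  5  00100100010→0 (1)
  6  01001000101→0 (0)
  7  10010001010→1 (0)
  8  00100010100→0 (0)
  9  01000101000→0 (0)
 10  10001010000→1 (1)
 11  00010100001→0 (0)
 12  00101000010→0 (1)
 13  01010000101→0 (0)
 14  10100001010→1 (0)
 15  01000010100→0 (0)
 16  10000101000→1 (1)
 17  00001010001→0 (0)
 18  00010100010→0 (1)
 19  00101000101→0 (0)
 20  01010001010→0 (1)
 21  10100010101→1 (1)
 22  01000101011→0 (1)
 23  10001010111→1 (0)
 24  00010101110→0 (1)
 25  00101011101→0 (0)
 26  01010111010→0 (1)
 27  10101110101→1 (1)
 28  01011101011→0 (1)
 29  10111010111→1 (0)
 30  01110101110→0 (1)
 31  11101011101→1 (1)
 32  11010111011→1 (0)
 33  10101110110→1 (0)
 34  01011101100→0 (0)
 35  10111011000→1 (1)
 36  01110110001→0 (0)
 37  11101100010→1 (0)
 38  11011000100→1 (1)
 39  10110001001→1 (1)
 40  01100010011→0 (1)
 41  11000100111→1 (0)
 42  10001001110→1 (0)
 43  00010011100→0 (0)
 44  00100111000→0 (0)
 45  01001110000→0 (0)
 46  10011100000→1 (1)
 47  00111000001→0 (0)
 48  01110000010→0 (1)
 49  11100000101→1 (1)
 50  11000001011→1 (0)
 51  10000010110→1 (0)
 52  00000101100→0 (0)
 53  00001011000→0 (0)
 54  00010110000→0 (0)
 55  00101100000→0 (0)
 56  01011000000→0 (0)
 57  10110000000→1 (1)
 58  01100000001→0 (0)
 59  11000000010→1 (0)
 60  10000000100→1 (1)
 61  00000001001→0 (0)
 62  00000010010→0 (1)
 63  00000100101→0 (0)
 64  00001001010→0 (1)
 65  00010010101→0 (0)
 66  00100101010→0 (1)
 67  01001010101→0 (0)
 68  10010101010→1 (0)
 69  00101010100→0 (0)
 70  01010101000→0 (0)
 71  10101010000→1 (1)
 72  01010100001→0 (0)
 73  10101000010→1 (0)
 74  01010000100→0 (0)
 75  10100001000→1 (1)
 76  01000010001→0 (0)
 77  10000100010→1 (0)
 78  00001000100→0 (0)
 79  00010001000→0 (0)
 80  00100010000→0 (0)
 81  01000100000→0 (0)
 82  10001000000→1 (1)
 83  00010000001→0 (0)
 84  00100000010→0 (1)
 85  01000000101→0 (0)

01010001001000101000010100010101110101110110001001110000010110000000100101010100001000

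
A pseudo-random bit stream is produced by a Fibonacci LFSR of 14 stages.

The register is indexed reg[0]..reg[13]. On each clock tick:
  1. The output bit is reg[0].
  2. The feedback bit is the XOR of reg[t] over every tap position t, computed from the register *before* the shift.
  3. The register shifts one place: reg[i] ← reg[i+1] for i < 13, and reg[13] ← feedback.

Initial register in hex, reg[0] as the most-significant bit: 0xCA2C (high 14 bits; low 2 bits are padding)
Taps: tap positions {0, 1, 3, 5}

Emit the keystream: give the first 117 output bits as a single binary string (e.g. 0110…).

tick  register→output (feedback)
  0  11001010001011→1 (0)
  1  10010100010110→1 (1)
  2  00101000101101→0 (0)
  3  01010001011010→0 (0)
  4  10100010110100→1 (1)
  5  01000101101001→0 (0)
  6  10001011010010→1 (1)
  7  00010110100101→0 (0)
  8  00101101001010→0 (1)
  9  01011010010101→0 (0)
 10  10110100101010→1 (1)
 11  01101001010101→0 (1)
 12  11010010101011→1 (1)
 13  10100101010111→1 (0)
 14  01001010101110→0 (1)
 15  10010101011101→1 (1)
 16  00101010111011→0 (0)
 17  01010101110110→0 (1)
 18  10101011101101→1 (1)
 19  01010111011011→0 (1)
 20  10101110110111→1 (0)
 21  01011101101110→0 (1)
 22  10111011011101→1 (0)
 23  01110110111010→0 (1)
 24  11101101110101→1 (1)
 25  11011011101011→1 (1)
 26  10110111010111→1 (1)
 27  01101110101111→0 (0)
 28  11011101011110→1 (0)
 29  10111010111100→1 (0)
 30  01110101111000→0 (1)
 31  11101011110001→1 (0)
 32  11010111100010→1 (0)
 33  10101111000100→1 (0)
 34  01011110001000→0 (1)
 35  10111100010001→1 (1)
 36  01111000100011→0 (0)
 37  11110001000110→1 (1)
 38  11100010001101→1 (0)
 39  11000100011010→1 (1)
 40  10001000110101→1 (1)
 41  00010001101011→0 (1)
 42  00100011010111→0 (0)
 43  01000110101110→0 (0)
 44  10001101011100→1 (0)
 45  00011010111000→0 (1)
 46  00110101110001→0 (0)
 47  01101011100010→0 (1)
 48  11010111000101→1 (0)
 49  10101110001010→1 (0)
 50  01011100010100→0 (1)
 51  10111000101001→1 (0)
 52  01110001010010→0 (0)
 53  11100010100100→1 (0)
 54  11000101001000→1 (1)
 55  10001010010001→1 (1)
 56  00010100100011→0 (0)
 57  00101001000110→0 (0)
 58  01010010001100→0 (0)
 59  10100100011000→1 (0)
 60  01001000110000→0 (1)
 61  10010001100001→1 (0)
 62  00100011000010→0 (0)
 63  01000110000100→0 (0)
 64  10001100001000→1 (0)
 65  00011000010000→0 (1)
 66  00110000100001→0 (1)
 67  01100001000011→0 (1)
 68  11000010000111→1 (0)
 69  10000100001110→1 (0)
 70  00001000011100→0 (0)
 71  00010000111000→0 (1)
 72  00100001110001→0 (0)
 73  01000011100010→0 (1)
 74  10000111000101→1 (0)
 75  00001110001010→0 (1)
 76  00011100010101→0 (0)
 77  00111000101010→0 (1)
 78  01110001010101→0 (0)
 79  11100010101010→1 (0)
 80  11000101010100→1 (1)
 81  10001010101001→1 (1)
 82  00010101010011→0 (0)
 83  00101010100110→0 (0)
 84  01010101001100→0 (1)
 85  10101010011001→1 (1)
 86  01010100110011→0 (1)
 87  10101001100111→1 (1)
 88  01010011001111→0 (0)
 89  10100110011110→1 (0)
 90  01001100111100→0 (0)
 91  10011001111000→1 (0)
 92  00110011110000→0 (1)
 93  01100111100001→0 (0)
 94  11001111000010→1 (1)
 95  10011110000101→1 (1)
 96  00111100001011→0 (0)
 97  01111000010110→0 (0)
 98  11110000101100→1 (1)
 99  11100001011001→1 (0)
100  11000010110010→1 (0)
101  10000101100100→1 (0)
102  00001011001000→0 (0)
103  00010110010000→0 (0)
104  00101100100000→0 (1)
105  01011001000001→0 (0)
106  10110010000010→1 (0)
107  01100100000100→0 (0)
108  11001000001000→1 (0)
109  10010000010000→1 (0)
110  00100000100000→0 (0)
111  01000001000000→0 (1)
112  10000010000001→1 (1)
113  00000100000011→0 (1)
114  00001000000111→0 (0)
115  00010000001110→0 (1)
116  00100000011101→0 (0)

110010100010110100101010111011011101011110001000110101110001010010001100001000011100010101010011001111000010110010000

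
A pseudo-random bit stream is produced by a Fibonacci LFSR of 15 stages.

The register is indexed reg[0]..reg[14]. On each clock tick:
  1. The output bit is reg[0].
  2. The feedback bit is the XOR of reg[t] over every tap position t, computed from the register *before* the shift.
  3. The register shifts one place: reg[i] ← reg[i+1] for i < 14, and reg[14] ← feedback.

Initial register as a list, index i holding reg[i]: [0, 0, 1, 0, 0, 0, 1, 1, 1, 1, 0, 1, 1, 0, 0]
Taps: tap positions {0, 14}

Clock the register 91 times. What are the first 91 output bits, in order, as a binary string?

tick  register→output (feedback)
  0  001000111101100→0 (0)
  1  010001111011000→0 (0)
  2  100011110110000→1 (1)
  3  000111101100001→0 (1)
  4  001111011000011→0 (1)
  5  011110110000111→0 (1)
  6  111101100001111→1 (0)
  7  111011000011110→1 (1)
  8  110110000111101→1 (0)
  9  101100001111010→1 (1)
 10  011000011110101→0 (1)
 11  110000111101011→1 (0)
 12  100001111010110→1 (1)
 13  000011110101101→0 (1)
 14  000111101011011→0 (1)
 15  001111010110111→0 (1)
 16  011110101101111→0 (1)
 17  111101011011111→1 (0)
 18  111010110111110→1 (1)
 19  110101101111101→1 (0)
 20  101011011111010→1 (1)
 21  010110111110101→0 (1)
 22  101101111101011→1 (0)
 23  011011111010110→0 (0)
 24  110111110101100→1 (1)
 25  101111101011001→1 (0)
 26  011111010110010→0 (0)
 27  111110101100100→1 (1)
 28  111101011001001→1 (0)
 29  111010110010010→1 (1)
 30  110101100100101→1 (0)
 31  101011001001010→1 (1)
 32  010110010010101→0 (1)
 33  101100100101011→1 (0)
 34  011001001010110→0 (0)
 35  110010010101100→1 (1)
 36  100100101011001→1 (0)
 37  001001010110010→0 (0)
 38  010010101100100→0 (0)
 39  100101011001000→1 (1)
 40  001010110010001→0 (1)
 41  010101100100011→0 (1)
 42  101011001000111→1 (0)
 43  010110010001110→0 (0)
 44  101100100011100→1 (1)
 45  011001000111001→0 (1)
 46  110010001110011→1 (0)
 47  100100011100110→1 (1)
 48  001000111001101→0 (1)
 49  010001110011011→0 (1)
 50  100011100110111→1 (0)
 51  000111001101110→0 (0)
 52  001110011011100→0 (0)
 53  011100110111000→0 (0)
 54  111001101110000→1 (1)
 55  110011011100001→1 (0)
 56  100110111000010→1 (1)
 57  001101110000101→0 (1)
 58  011011100001011→0 (1)
 59  110111000010111→1 (0)
 60  101110000101110→1 (1)
 61  011100001011101→0 (1)
 62  111000010111011→1 (0)
 63  110000101110110→1 (1)
 64  100001011101101→1 (0)
 65  000010111011010→0 (0)
 66  000101110110100→0 (0)
 67  001011101101000→0 (0)
 68  010111011010000→0 (0)
 69  101110110100000→1 (1)
 70  011101101000001→0 (1)
 71  111011010000011→1 (0)
 72  110110100000110→1 (1)
 73  101101000001101→1 (0)
 74  011010000011010→0 (0)
 75  110100000110100→1 (1)
 76  101000001101001→1 (0)
 77  010000011010010→0 (0)
 78  100000110100100→1 (1)
 79  000001101001001→0 (1)
 80  000011010010011→0 (1)
 81  000110100100111→0 (1)
 82  001101001001111→0 (1)
 83  011010010011111→0 (1)
 84  110100100111111→1 (0)
 85  101001001111110→1 (1)
 86  010010011111101→0 (1)
 87  100100111111011→1 (0)
 88  001001111110110→0 (0)
 89  010011111101100→0 (0)
 90  100111111011000→1 (1)

0010001111011000011110101101111101011001001010110010001110011011100001011101101000001101001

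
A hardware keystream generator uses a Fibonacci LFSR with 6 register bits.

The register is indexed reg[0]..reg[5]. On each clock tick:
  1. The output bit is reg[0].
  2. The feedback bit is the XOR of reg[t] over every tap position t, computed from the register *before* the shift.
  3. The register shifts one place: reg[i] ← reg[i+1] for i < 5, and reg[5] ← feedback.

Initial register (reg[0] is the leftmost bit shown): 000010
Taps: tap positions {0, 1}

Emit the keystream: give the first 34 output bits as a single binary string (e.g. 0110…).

step | reg (before) | out | fb
   0 | 000010 | 0 | 0
   1 | 000100 | 0 | 0
   2 | 001000 | 0 | 0
   3 | 010000 | 0 | 1
   4 | 100001 | 1 | 1
   5 | 000011 | 0 | 0
   6 | 000110 | 0 | 0
   7 | 001100 | 0 | 0
   8 | 011000 | 0 | 1
   9 | 110001 | 1 | 0
  10 | 100010 | 1 | 1
  11 | 000101 | 0 | 0
  12 | 001010 | 0 | 0
  13 | 010100 | 0 | 1
  14 | 101001 | 1 | 1
  15 | 010011 | 0 | 1
  16 | 100111 | 1 | 1
  17 | 001111 | 0 | 0
  18 | 011110 | 0 | 1
  19 | 111101 | 1 | 0
  20 | 111010 | 1 | 0
  21 | 110100 | 1 | 0
  22 | 101000 | 1 | 1
  23 | 010001 | 0 | 1
  24 | 100011 | 1 | 1
  25 | 000111 | 0 | 0
  26 | 001110 | 0 | 0
  27 | 011100 | 0 | 1
  28 | 111001 | 1 | 0
  29 | 110010 | 1 | 0
  30 | 100100 | 1 | 1
  31 | 001001 | 0 | 0
  32 | 010010 | 0 | 1
  33 | 100101 | 1 | 1

0000100001100010100111101000111001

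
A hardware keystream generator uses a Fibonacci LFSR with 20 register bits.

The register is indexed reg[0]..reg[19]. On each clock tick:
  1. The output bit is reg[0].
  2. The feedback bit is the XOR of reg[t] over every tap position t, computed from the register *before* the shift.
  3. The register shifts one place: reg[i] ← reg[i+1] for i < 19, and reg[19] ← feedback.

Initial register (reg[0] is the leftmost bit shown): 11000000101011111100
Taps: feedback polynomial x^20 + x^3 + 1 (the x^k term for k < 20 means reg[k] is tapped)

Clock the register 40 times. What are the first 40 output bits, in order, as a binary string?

k : reg_k → out_k, fb_k
0: 11000000101011111100 → 1, fb=1
1: 10000001010111111001 → 1, fb=1
2: 00000010101111110011 → 0, fb=0
3: 00000101011111100110 → 0, fb=0
4: 00001010111111001100 → 0, fb=0
5: 00010101111110011000 → 0, fb=1
6: 00101011111100110001 → 0, fb=0
7: 01010111111001100010 → 0, fb=1
8: 10101111110011000101 → 1, fb=1
9: 01011111100110001011 → 0, fb=1
10: 10111111001100010111 → 1, fb=0
11: 01111110011000101110 → 0, fb=1
12: 11111100110001011101 → 1, fb=0
13: 11111001100010111010 → 1, fb=0
14: 11110011000101110100 → 1, fb=0
15: 11100110001011101000 → 1, fb=1
16: 11001100010111010001 → 1, fb=1
17: 10011000101110100011 → 1, fb=0
18: 00110001011101000110 → 0, fb=1
19: 01100010111010001101 → 0, fb=0
20: 11000101110100011010 → 1, fb=1
21: 10001011101000110101 → 1, fb=1
22: 00010111010001101011 → 0, fb=1
23: 00101110100011010111 → 0, fb=0
24: 01011101000110101110 → 0, fb=1
25: 10111010001101011101 → 1, fb=0
26: 01110100011010111010 → 0, fb=1
27: 11101000110101110101 → 1, fb=1
28: 11010001101011101011 → 1, fb=0
29: 10100011010111010110 → 1, fb=1
30: 01000110101110101101 → 0, fb=0
31: 10001101011101011010 → 1, fb=1
32: 00011010111010110101 → 0, fb=1
33: 00110101110101101011 → 0, fb=1
34: 01101011101011010111 → 0, fb=0
35: 11010111010110101110 → 1, fb=0
36: 10101110101101011100 → 1, fb=1
37: 01011101011010111001 → 0, fb=1
38: 10111010110101110011 → 1, fb=0
39: 01110101101011100110 → 0, fb=1

1100000010101111110011000101110100011010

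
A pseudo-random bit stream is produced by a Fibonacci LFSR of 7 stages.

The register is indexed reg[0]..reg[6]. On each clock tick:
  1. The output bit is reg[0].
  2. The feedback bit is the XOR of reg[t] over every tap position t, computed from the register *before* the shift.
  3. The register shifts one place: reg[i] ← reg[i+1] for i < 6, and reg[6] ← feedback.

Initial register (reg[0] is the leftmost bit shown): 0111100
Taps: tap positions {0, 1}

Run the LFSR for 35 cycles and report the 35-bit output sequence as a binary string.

01111001000101100111010100111110100

step | reg (before) | out | fb
   0 | 0111100 | 0 | 1
   1 | 1111001 | 1 | 0
   2 | 1110010 | 1 | 0
   3 | 1100100 | 1 | 0
   4 | 1001000 | 1 | 1
   5 | 0010001 | 0 | 0
   6 | 0100010 | 0 | 1
   7 | 1000101 | 1 | 1
   8 | 0001011 | 0 | 0
   9 | 0010110 | 0 | 0
  10 | 0101100 | 0 | 1
  11 | 1011001 | 1 | 1
  12 | 0110011 | 0 | 1
  13 | 1100111 | 1 | 0
  14 | 1001110 | 1 | 1
  15 | 0011101 | 0 | 0
  16 | 0111010 | 0 | 1
  17 | 1110101 | 1 | 0
  18 | 1101010 | 1 | 0
  19 | 1010100 | 1 | 1
  20 | 0101001 | 0 | 1
  21 | 1010011 | 1 | 1
  22 | 0100111 | 0 | 1
  23 | 1001111 | 1 | 1
  24 | 0011111 | 0 | 0
  25 | 0111110 | 0 | 1
  26 | 1111101 | 1 | 0
  27 | 1111010 | 1 | 0
  28 | 1110100 | 1 | 0
  29 | 1101000 | 1 | 0
  30 | 1010000 | 1 | 1
  31 | 0100001 | 0 | 1
  32 | 1000011 | 1 | 1
  33 | 0000111 | 0 | 0
  34 | 0001110 | 0 | 0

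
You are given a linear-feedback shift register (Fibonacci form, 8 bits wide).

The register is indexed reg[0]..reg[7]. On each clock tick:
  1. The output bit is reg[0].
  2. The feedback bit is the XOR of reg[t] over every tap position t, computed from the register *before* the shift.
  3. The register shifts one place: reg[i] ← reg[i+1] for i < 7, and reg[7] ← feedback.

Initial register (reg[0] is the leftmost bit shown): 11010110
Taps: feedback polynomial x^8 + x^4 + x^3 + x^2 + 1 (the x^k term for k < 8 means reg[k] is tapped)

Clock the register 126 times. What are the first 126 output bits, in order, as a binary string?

110101100101100001111101101111010111010001000011011000111100111001100010110100100010100101010011101110110011110111111010011001

k : reg_k → out_k, fb_k
0: 11010110 → 1, fb=0
1: 10101100 → 1, fb=1
2: 01011001 → 0, fb=0
3: 10110010 → 1, fb=1
4: 01100101 → 0, fb=1
5: 11001011 → 1, fb=0
6: 10010110 → 1, fb=0
7: 00101100 → 0, fb=0
8: 01011000 → 0, fb=0
9: 10110000 → 1, fb=1
10: 01100001 → 0, fb=1
11: 11000011 → 1, fb=1
12: 10000111 → 1, fb=1
13: 00001111 → 0, fb=1
14: 00011111 → 0, fb=0
15: 00111110 → 0, fb=1
16: 01111101 → 0, fb=1
17: 11111011 → 1, fb=0
18: 11110110 → 1, fb=1
19: 11101101 → 1, fb=1
20: 11011011 → 1, fb=1
21: 10110111 → 1, fb=1
22: 01101111 → 0, fb=0
23: 11011110 → 1, fb=1
24: 10111101 → 1, fb=0
25: 01111010 → 0, fb=1
26: 11110101 → 1, fb=1
27: 11101011 → 1, fb=1
28: 11010111 → 1, fb=0
29: 10101110 → 1, fb=1
30: 01011101 → 0, fb=0
31: 10111010 → 1, fb=0
32: 01110100 → 0, fb=0
33: 11101000 → 1, fb=1
34: 11010001 → 1, fb=0
35: 10100010 → 1, fb=0
36: 01000100 → 0, fb=0
37: 10001000 → 1, fb=0
38: 00010000 → 0, fb=1
39: 00100001 → 0, fb=1
40: 01000011 → 0, fb=0
41: 10000110 → 1, fb=1
42: 00001101 → 0, fb=1
43: 00011011 → 0, fb=0
44: 00110110 → 0, fb=0
45: 01101100 → 0, fb=0
46: 11011000 → 1, fb=1
47: 10110001 → 1, fb=1
48: 01100011 → 0, fb=1
49: 11000111 → 1, fb=1
50: 10001111 → 1, fb=0
51: 00011110 → 0, fb=0
52: 00111100 → 0, fb=1
53: 01111001 → 0, fb=1
54: 11110011 → 1, fb=1
55: 11100111 → 1, fb=0
56: 11001110 → 1, fb=0
57: 10011100 → 1, fb=1
58: 00111001 → 0, fb=1
59: 01110011 → 0, fb=0
60: 11100110 → 1, fb=0
61: 11001100 → 1, fb=0
62: 10011000 → 1, fb=1
63: 00110001 → 0, fb=0
64: 01100010 → 0, fb=1
65: 11000101 → 1, fb=1
66: 10001011 → 1, fb=0
67: 00010110 → 0, fb=1
68: 00101101 → 0, fb=0
69: 01011010 → 0, fb=0
70: 10110100 → 1, fb=1
71: 01101001 → 0, fb=0
72: 11010010 → 1, fb=0
73: 10100100 → 1, fb=0
74: 01001000 → 0, fb=1
75: 10010001 → 1, fb=0
76: 00100010 → 0, fb=1
77: 01000101 → 0, fb=0
78: 10001010 → 1, fb=0
79: 00010100 → 0, fb=1
80: 00101001 → 0, fb=0
81: 01010010 → 0, fb=1
82: 10100101 → 1, fb=0
83: 01001010 → 0, fb=1
84: 10010101 → 1, fb=0
85: 00101010 → 0, fb=0
86: 01010100 → 0, fb=1
87: 10101001 → 1, fb=1
88: 01010011 → 0, fb=1
89: 10100111 → 1, fb=0
90: 01001110 → 0, fb=1
91: 10011101 → 1, fb=1
92: 00111011 → 0, fb=1
93: 01110111 → 0, fb=0
94: 11101110 → 1, fb=1
95: 11011101 → 1, fb=1
96: 10111011 → 1, fb=0
97: 01110110 → 0, fb=0
98: 11101100 → 1, fb=1
99: 11011001 → 1, fb=1
100: 10110011 → 1, fb=1
101: 01100111 → 0, fb=1
102: 11001111 → 1, fb=0
103: 10011110 → 1, fb=1
104: 00111101 → 0, fb=1
105: 01111011 → 0, fb=1
106: 11110111 → 1, fb=1
107: 11101111 → 1, fb=1
108: 11011111 → 1, fb=1
109: 10111111 → 1, fb=0
110: 01111110 → 0, fb=1
111: 11111101 → 1, fb=0
112: 11111010 → 1, fb=0
113: 11110100 → 1, fb=1
114: 11101001 → 1, fb=1
115: 11010011 → 1, fb=0
116: 10100110 → 1, fb=0
117: 01001100 → 0, fb=1
118: 10011001 → 1, fb=1
119: 00110011 → 0, fb=0
120: 01100110 → 0, fb=1
121: 11001101 → 1, fb=0
122: 10011010 → 1, fb=1
123: 00110101 → 0, fb=0
124: 01101010 → 0, fb=0
125: 11010100 → 1, fb=0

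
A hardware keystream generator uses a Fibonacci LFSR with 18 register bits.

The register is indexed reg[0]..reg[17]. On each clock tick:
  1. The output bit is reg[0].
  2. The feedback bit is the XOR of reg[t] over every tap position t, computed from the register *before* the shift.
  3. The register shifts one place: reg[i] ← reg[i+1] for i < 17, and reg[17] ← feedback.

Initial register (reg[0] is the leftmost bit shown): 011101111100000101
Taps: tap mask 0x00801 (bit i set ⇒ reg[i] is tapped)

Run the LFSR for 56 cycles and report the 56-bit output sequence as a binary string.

k : reg_k → out_k, fb_k
0: 011101111100000101 → 0, fb=0
1: 111011111000001010 → 1, fb=1
2: 110111110000010101 → 1, fb=1
3: 101111100000101011 → 1, fb=1
4: 011111000001010111 → 0, fb=1
5: 111110000010101111 → 1, fb=1
6: 111100000101011111 → 1, fb=0
7: 111000001010111110 → 1, fb=1
8: 110000010101111101 → 1, fb=0
9: 100000101011111010 → 1, fb=0
10: 000001010111110100 → 0, fb=1
11: 000010101111101001 → 0, fb=1
12: 000101011111010011 → 0, fb=1
13: 001010111110100111 → 0, fb=0
14: 010101111101001110 → 0, fb=1
15: 101011111010011101 → 1, fb=1
16: 010111110100111011 → 0, fb=0
17: 101111101001110110 → 1, fb=0
18: 011111010011101100 → 0, fb=1
19: 111110100111011001 → 1, fb=0
20: 111101001110110010 → 1, fb=1
21: 111010011101100101 → 1, fb=0
22: 110100111011001010 → 1, fb=0
23: 101001110110010100 → 1, fb=1
24: 010011101100101001 → 0, fb=0
25: 100111011001010010 → 1, fb=0
26: 001110110010100100 → 0, fb=0
27: 011101100101001000 → 0, fb=1
28: 111011001010010001 → 1, fb=1
29: 110110010100100011 → 1, fb=1
30: 101100101001000111 → 1, fb=0
31: 011001010010001110 → 0, fb=0
32: 110010100100011100 → 1, fb=1
33: 100101001000111001 → 1, fb=1
34: 001010010001110011 → 0, fb=1
35: 010100100011100111 → 0, fb=1
36: 101001000111001111 → 1, fb=0
37: 010010001110011110 → 0, fb=0
38: 100100011100111100 → 1, fb=1
39: 001000111001111001 → 0, fb=1
40: 010001110011110011 → 0, fb=1
41: 100011100111100111 → 1, fb=0
42: 000111001111001110 → 0, fb=1
43: 001110011110011101 → 0, fb=0
44: 011100111100111010 → 0, fb=0
45: 111001111001110100 → 1, fb=0
46: 110011110011101000 → 1, fb=0
47: 100111100111010000 → 1, fb=0
48: 001111001110100000 → 0, fb=0
49: 011110011101000000 → 0, fb=1
50: 111100111010000001 → 1, fb=1
51: 111001110100000011 → 1, fb=1
52: 110011101000000111 → 1, fb=1
53: 100111010000001111 → 1, fb=1
54: 001110100000011111 → 0, fb=0
55: 011101000000111110 → 0, fb=0

01110111110000010101111101001110110010100100011100111100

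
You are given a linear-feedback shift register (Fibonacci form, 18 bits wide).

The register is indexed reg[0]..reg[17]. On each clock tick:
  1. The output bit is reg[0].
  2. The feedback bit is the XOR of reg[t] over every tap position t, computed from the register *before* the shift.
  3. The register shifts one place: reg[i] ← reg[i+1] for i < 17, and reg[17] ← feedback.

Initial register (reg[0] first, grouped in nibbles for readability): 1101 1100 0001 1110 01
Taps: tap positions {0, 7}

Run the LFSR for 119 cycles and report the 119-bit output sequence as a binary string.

step | reg (before) | out | fb
   0 | 110111000001111001 | 1 | 1
   1 | 101110000011110011 | 1 | 1
   2 | 011100000111100111 | 0 | 0
   3 | 111000001111001110 | 1 | 1
   4 | 110000011110011101 | 1 | 0
   5 | 100000111100111010 | 1 | 0
   6 | 000001111001110100 | 0 | 1
   7 | 000011110011101001 | 0 | 1
   8 | 000111100111010011 | 0 | 0
   9 | 001111001110100110 | 0 | 0
  10 | 011110011101001100 | 0 | 1
  11 | 111100111010011001 | 1 | 0
  12 | 111001110100110010 | 1 | 0
  13 | 110011101001100100 | 1 | 1
  14 | 100111010011001001 | 1 | 0
  15 | 001110100110010010 | 0 | 0
  16 | 011101001100100100 | 0 | 0
  17 | 111010011001001000 | 1 | 0
  18 | 110100110010010000 | 1 | 0
  19 | 101001100100100000 | 1 | 1
  20 | 010011001001000001 | 0 | 0
  21 | 100110010010000010 | 1 | 0
  22 | 001100100100000100 | 0 | 0
  23 | 011001001000001000 | 0 | 0
  24 | 110010010000010000 | 1 | 0
  25 | 100100100000100000 | 1 | 1
  26 | 001001000001000001 | 0 | 0
  27 | 010010000010000010 | 0 | 0
  28 | 100100000100000100 | 1 | 1
  29 | 001000001000001001 | 0 | 0
  30 | 010000010000010010 | 0 | 1
  31 | 100000100000100101 | 1 | 1
  32 | 000001000001001011 | 0 | 0
  33 | 000010000010010110 | 0 | 0
  34 | 000100000100101100 | 0 | 0
  35 | 001000001001011000 | 0 | 0
  36 | 010000010010110000 | 0 | 1
  37 | 100000100101100001 | 1 | 1
  38 | 000001001011000011 | 0 | 0
  39 | 000010010110000110 | 0 | 1
  40 | 000100101100001101 | 0 | 0
  41 | 001001011000011010 | 0 | 1
  42 | 010010110000110101 | 0 | 1
  43 | 100101100001101011 | 1 | 1
  44 | 001011000011010111 | 0 | 0
  45 | 010110000110101110 | 0 | 0
  46 | 101100001101011100 | 1 | 1
  47 | 011000011010111001 | 0 | 1
  48 | 110000110101110011 | 1 | 0
  49 | 100001101011100110 | 1 | 1
  50 | 000011010111001101 | 0 | 1
  51 | 000110101110011011 | 0 | 0
  52 | 001101011100110110 | 0 | 1
  53 | 011010111001101101 | 0 | 1
  54 | 110101110011011011 | 1 | 0
  55 | 101011100110110110 | 1 | 1
  56 | 010111001101101101 | 0 | 0
  57 | 101110011011011010 | 1 | 0
  58 | 011100110110110100 | 0 | 1
  59 | 111001101101101001 | 1 | 1
  60 | 110011011011010011 | 1 | 0
  61 | 100110110110100110 | 1 | 0
  62 | 001101101101001100 | 0 | 0
  63 | 011011011010011000 | 0 | 1
  64 | 110110110100110001 | 1 | 0
  65 | 101101101001100010 | 1 | 1
  66 | 011011010011000101 | 0 | 1
  67 | 110110100110001011 | 1 | 1
  68 | 101101001100010111 | 1 | 1
  69 | 011010011000101111 | 0 | 1
  70 | 110100110001011111 | 1 | 0
  71 | 101001100010111110 | 1 | 1
  72 | 010011000101111101 | 0 | 0
  73 | 100110001011111010 | 1 | 1
  74 | 001100010111110101 | 0 | 1
  75 | 011000101111101011 | 0 | 0
  76 | 110001011111010110 | 1 | 0
  77 | 100010111110101100 | 1 | 0
  78 | 000101111101011000 | 0 | 1
  79 | 001011111010110001 | 0 | 1
  80 | 010111110101100011 | 0 | 1
  81 | 101111101011000111 | 1 | 1
  82 | 011111010110001111 | 0 | 1
  83 | 111110101100011111 | 1 | 1
  84 | 111101011000111111 | 1 | 0
  85 | 111010110001111110 | 1 | 0
  86 | 110101100011111100 | 1 | 1
  87 | 101011000111111001 | 1 | 1
  88 | 010110001111110011 | 0 | 0
  89 | 101100011111100110 | 1 | 0
  90 | 011000111111001100 | 0 | 1
  91 | 110001111110011001 | 1 | 0
  92 | 100011111100110010 | 1 | 0
  93 | 000111111001100100 | 0 | 1
  94 | 001111110011001001 | 0 | 1
  95 | 011111100110010011 | 0 | 0
  96 | 111111001100100110 | 1 | 1
  97 | 111110011001001101 | 1 | 0
  98 | 111100110010011010 | 1 | 0
  99 | 111001100100110100 | 1 | 1
 100 | 110011001001101001 | 1 | 1
 101 | 100110010011010011 | 1 | 0
 102 | 001100100110100110 | 0 | 0
 103 | 011001001101001100 | 0 | 0
 104 | 110010011010011000 | 1 | 0
 105 | 100100110100110000 | 1 | 0
 106 | 001001101001100000 | 0 | 0
 107 | 010011010011000000 | 0 | 1
 108 | 100110100110000001 | 1 | 1
 109 | 001101001100000011 | 0 | 0
 110 | 011010011000000110 | 0 | 1
 111 | 110100110000001101 | 1 | 0
 112 | 101001100000011010 | 1 | 1
 113 | 010011000000110101 | 0 | 0
 114 | 100110000001101010 | 1 | 1
 115 | 001100000011010101 | 0 | 0
 116 | 011000000110101010 | 0 | 0
 117 | 110000001101010100 | 1 | 1
 118 | 100000011010101001 | 1 | 0

11011100000111100111010011001001000001000001001011000011010111001101101101001100010111110101100011111100110010011010011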